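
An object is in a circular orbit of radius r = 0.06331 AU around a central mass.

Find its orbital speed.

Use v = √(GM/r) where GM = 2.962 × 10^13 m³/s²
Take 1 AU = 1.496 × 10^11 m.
r = 0.06331 AU = 9.47118 × 10^9 m
GM = 2.962 × 10^13 m³/s²
GM/r = (2.962 × 10^13) / (9.47118 × 10^9) = 3127.38 m²/s²
v = √(GM/r) = 55.923 m/s ≈ 55.92 m/s

Final answer: 55.92 m/s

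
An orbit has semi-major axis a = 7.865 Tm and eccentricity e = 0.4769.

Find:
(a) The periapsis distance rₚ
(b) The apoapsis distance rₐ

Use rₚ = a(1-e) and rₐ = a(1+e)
a = 7.865 Tm = 7.865 × 10^12 m
e = 0.4769:  1 − e = 0.5231,  1 + e = 1.4769
(a) rₚ = a(1 − e) = 7.865 × 10^12 m × 0.5231 = 4.11418 × 10^12 m ≈ 4.114 Tm
(b) rₐ = a(1 + e) = 7.865 × 10^12 m × 1.4769 = 1.16158 × 10^13 m ≈ 11.62 Tm

Final answer:
(a) rₚ = 4.114 Tm
(b) rₐ = 11.62 Tm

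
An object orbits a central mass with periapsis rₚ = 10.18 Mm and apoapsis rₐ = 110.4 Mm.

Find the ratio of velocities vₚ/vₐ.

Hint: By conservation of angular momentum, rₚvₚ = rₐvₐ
rₚ = 10.18 Mm = 1.018 × 10^7 m
rₐ = 110.4 Mm = 1.104 × 10^8 m
rₚvₚ = rₐvₐ  ⇒  vₚ/vₐ = rₐ/rₚ
vₚ/vₐ = (1.104 × 10^8) / (1.018 × 10^7) = 10.8448

Final answer: vₚ/vₐ = 10.84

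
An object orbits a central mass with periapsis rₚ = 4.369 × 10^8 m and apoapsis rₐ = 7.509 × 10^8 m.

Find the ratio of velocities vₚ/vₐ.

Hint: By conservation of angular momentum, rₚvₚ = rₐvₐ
rₚ = 4.369 × 10^8 m
rₐ = 7.509 × 10^8 m
rₚvₚ = rₐvₐ  ⇒  vₚ/vₐ = rₐ/rₚ
vₚ/vₐ = (7.509 × 10^8) / (4.369 × 10^8) = 1.7187

Final answer: vₚ/vₐ = 1.719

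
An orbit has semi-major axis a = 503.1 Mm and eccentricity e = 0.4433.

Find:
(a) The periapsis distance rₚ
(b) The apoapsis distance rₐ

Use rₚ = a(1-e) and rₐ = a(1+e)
a = 503.1 Mm = 5.031 × 10^8 m
e = 0.4433:  1 − e = 0.5567,  1 + e = 1.4433
(a) rₚ = a(1 − e) = 5.031 × 10^8 m × 0.5567 = 2.80076 × 10^8 m ≈ 280.1 Mm
(b) rₐ = a(1 + e) = 5.031 × 10^8 m × 1.4433 = 7.26124 × 10^8 m ≈ 726.1 Mm

Final answer:
(a) rₚ = 280.1 Mm
(b) rₐ = 726.1 Mm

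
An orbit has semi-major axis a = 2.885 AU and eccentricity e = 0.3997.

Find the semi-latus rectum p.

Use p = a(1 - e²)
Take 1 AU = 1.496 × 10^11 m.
a = 2.885 AU = 4.31596 × 10^11 m
e = 0.3997,  e² = 0.15976,  1 − e² = 0.84024
p = a(1 − e²) = 4.31596 × 10^11 m × 0.84024 = 3.62644 × 10^11 m ≈ 2.424 AU

Final answer: p = 2.424 AU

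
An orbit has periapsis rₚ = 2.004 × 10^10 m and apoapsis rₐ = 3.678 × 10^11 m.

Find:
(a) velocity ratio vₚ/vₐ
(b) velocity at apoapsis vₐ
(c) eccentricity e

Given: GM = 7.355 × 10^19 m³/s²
rₚ = 2.004 × 10^10 m
rₐ = 3.678 × 10^11 m
GM = 7.355 × 10^19 m³/s²
a = (rₚ + rₐ)/2 = 1.9392 × 10^11 m
e = (rₐ − rₚ)/(rₐ + rₚ) = (3.4776 × 10^11) / (3.8784 × 10^11) = 0.896658
(a) vₚ/vₐ = rₐ/rₚ (angular momentum) = (3.678 × 10^11) / (2.004 × 10^10) = 18.3533 ≈ 18.35
(b) vₐ² = GM (2/rₐ − 1/a) = 7.355 × 10^19 × (5.43774 × 10^-12 − 5.15677 × 10^-12) = 2.06655 × 10^7 m²/s²;  vₐ = 4545.93 m/s ≈ 4.546 km/s
(c) e = 0.896658 ≈ 0.8967

Final answer:
(a) velocity ratio vₚ/vₐ = 18.35
(b) velocity at apoapsis vₐ = 4.546 km/s
(c) eccentricity e = 0.8967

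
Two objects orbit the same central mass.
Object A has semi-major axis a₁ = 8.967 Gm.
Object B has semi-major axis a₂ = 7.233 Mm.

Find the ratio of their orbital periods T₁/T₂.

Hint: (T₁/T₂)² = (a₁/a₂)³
a₁ = 8.967 Gm = 8.967 × 10^9 m
a₂ = 7.233 Mm = 7.233 × 10^6 m
a₁/a₂ = 1239.73
T₁/T₂ = (a₁/a₂)^(3/2) = (1239.73)^1.5 = 43650.9

Final answer: T₁/T₂ = 4.365 × 10^4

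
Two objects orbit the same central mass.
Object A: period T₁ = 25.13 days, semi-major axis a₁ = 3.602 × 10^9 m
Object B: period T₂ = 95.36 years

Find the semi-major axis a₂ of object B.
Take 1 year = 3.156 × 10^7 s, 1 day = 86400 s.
T₁ = 25.13 days = 2.17123 × 10^6 s
T₂ = 95.36 years = 3.00956 × 10^9 s
a₁ = 3.602 × 10^9 m
Kepler's third law: (T₂/T₁)² = (a₂/a₁)³  ⇒  a₂ = a₁ (T₂/T₁)^(2/3)
T₂/T₁ = 1386.11
(T₂/T₁)^(2/3) = 124.317
a₂ = 3.602 × 10^9 m × 124.317 = 4.47791 × 10^11 m ≈ 4.478 × 10^11 m

Final answer: a₂ = 4.478 × 10^11 m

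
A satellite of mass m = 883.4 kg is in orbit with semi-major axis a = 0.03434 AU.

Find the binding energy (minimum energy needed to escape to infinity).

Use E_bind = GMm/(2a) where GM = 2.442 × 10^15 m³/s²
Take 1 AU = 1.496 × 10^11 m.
a = 0.03434 AU = 5.13726 × 10^9 m
GM = 2.442 × 10^15 m³/s²
m = 883.4 kg
GMm = 2.442 × 10^15 × 883.4 = 2.15726 × 10^18 m³·kg/s²
2a = 1.02745 × 10^10 m
E_bind = GMm/(2a) = 2.09962 × 10^8 J ≈ 210 MJ

Final answer: 210 MJ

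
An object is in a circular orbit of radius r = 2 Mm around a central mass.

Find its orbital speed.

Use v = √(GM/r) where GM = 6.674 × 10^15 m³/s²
r = 2 Mm = 2 × 10^6 m
GM = 6.674 × 10^15 m³/s²
GM/r = (6.674 × 10^15) / (2 × 10^6) = 3.337 × 10^9 m²/s²
v = √(GM/r) = 57766.8 m/s ≈ 57.77 km/s

Final answer: 57.77 km/s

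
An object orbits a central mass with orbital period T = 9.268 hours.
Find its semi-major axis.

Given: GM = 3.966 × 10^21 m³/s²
T = 9.268 hours = 33364.8 s
GM = 3.966 × 10^21 m³/s²
Kepler's third law: a³ = GM T² / (4π²)
T² = 1.11321 × 10^9 s²
a³ = (3.966 × 10^21) × (1.11321 × 10^9) / (4π²) = 1.11833 × 10^29 m³
a = (a³)^(1/3) = 4.81789 × 10^9 m ≈ 4.818 × 10^9 m

Final answer: 4.818 × 10^9 m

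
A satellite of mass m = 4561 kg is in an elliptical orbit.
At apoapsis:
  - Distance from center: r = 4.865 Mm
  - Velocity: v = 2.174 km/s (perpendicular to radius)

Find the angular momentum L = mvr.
r = 4.865 Mm = 4.865 × 10^6 m
v = 2.174 km/s = 2174 m/s
vr = 2174 × 4.865 × 10^6 = 1.05765 × 10^10 m²/s
L = m × vr = 4561 × 1.05765 × 10^10 = 4.82395 × 10^13 kg·m²/s ≈ 4.824 × 10^13 kg·m²/s

Final answer: L = 4.824 × 10^13 kg·m²/s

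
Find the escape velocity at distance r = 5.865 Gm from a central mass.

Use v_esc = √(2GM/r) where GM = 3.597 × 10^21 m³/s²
r = 5.865 Gm = 5.865 × 10^9 m
GM = 3.597 × 10^21 m³/s²
2GM/r = 2 × (3.597 × 10^21) / (5.865 × 10^9) = 1.2266 × 10^12 m²/s²
v_esc = √(2GM/r) = 1.10752 × 10^6 m/s ≈ 1108 km/s

Final answer: 1108 km/s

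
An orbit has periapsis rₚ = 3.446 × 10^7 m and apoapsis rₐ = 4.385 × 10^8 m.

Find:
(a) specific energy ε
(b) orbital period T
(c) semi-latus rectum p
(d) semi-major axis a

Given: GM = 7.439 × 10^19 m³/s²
rₚ = 3.446 × 10^7 m
rₐ = 4.385 × 10^8 m
GM = 7.439 × 10^19 m³/s²
a = (rₚ + rₐ)/2 = 2.3648 × 10^8 m
e = (rₐ − rₚ)/(rₐ + rₚ) = (4.0404 × 10^8) / (4.7296 × 10^8) = 0.854279
(a) 2a = 4.7296 × 10^8 m;  ε = −GM/(2a) = -1.57286 × 10^11 J/kg ≈ -157.3 GJ/kg
(b) a³ = 1.32246 × 10^25 m³;  T = 2π √(a³/GM) = 2π × 421.633 s = 2649.2 s ≈ 44.15 minutes
(c) 1 − e² = 0.270207;  p = a(1 − e²) = 2.3648 × 10^8 × 0.270207 = 6.38985 × 10^7 m ≈ 6.39 × 10^7 m
(d) a = 2.3648 × 10^8 m ≈ 2.365 × 10^8 m

Final answer:
(a) specific energy ε = -157.3 GJ/kg
(b) orbital period T = 44.15 minutes
(c) semi-latus rectum p = 6.39 × 10^7 m
(d) semi-major axis a = 2.365 × 10^8 m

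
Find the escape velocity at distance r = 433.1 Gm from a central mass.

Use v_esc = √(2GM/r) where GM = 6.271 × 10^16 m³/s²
r = 433.1 Gm = 4.331 × 10^11 m
GM = 6.271 × 10^16 m³/s²
2GM/r = 2 × (6.271 × 10^16) / (4.331 × 10^11) = 289587 m²/s²
v_esc = √(2GM/r) = 538.133 m/s ≈ 538.1 m/s

Final answer: 538.1 m/s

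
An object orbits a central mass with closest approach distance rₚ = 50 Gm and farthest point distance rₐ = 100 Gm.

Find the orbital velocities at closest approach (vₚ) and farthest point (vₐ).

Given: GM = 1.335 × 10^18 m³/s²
rₚ = 50 Gm = 5 × 10^10 m
rₐ = 100 Gm = 1 × 10^11 m
GM = 1.335 × 10^18 m³/s²
a = (rₚ + rₐ)/2 = 7.5 × 10^10 m
Vis-viva: v² = GM (2/r − 1/a)
vₚ² = 1.335 × 10^18 × (4 × 10^-11 − 1.33333 × 10^-11) = 3.56 × 10^7 m²/s²
vₚ = 5966.57 m/s ≈ 5.967 km/s
vₐ² = 1.335 × 10^18 × (2 × 10^-11 − 1.33333 × 10^-11) = 8.9 × 10^6 m²/s²
vₐ = 2983.29 m/s ≈ 2.983 km/s

Final answer: vₚ = 5.967 km/s, vₐ = 2.983 km/s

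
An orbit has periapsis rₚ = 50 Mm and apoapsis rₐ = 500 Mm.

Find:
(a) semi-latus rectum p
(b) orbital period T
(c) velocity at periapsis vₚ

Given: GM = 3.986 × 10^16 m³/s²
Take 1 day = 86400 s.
rₚ = 50 Mm = 5 × 10^7 m
rₐ = 500 Mm = 5 × 10^8 m
GM = 3.986 × 10^16 m³/s²
a = (rₚ + rₐ)/2 = 2.75 × 10^8 m
e = (rₐ − rₚ)/(rₐ + rₚ) = (4.5 × 10^8) / (5.5 × 10^8) = 0.818182
(a) 1 − e² = 0.330579;  p = a(1 − e²) = 2.75 × 10^8 × 0.330579 = 9.09091 × 10^7 m ≈ 90.91 Mm
(b) a³ = 2.07969 × 10^25 m³;  T = 2π √(a³/GM) = 2π × 22841.8 s = 143519 s ≈ 1.661 days
(c) vₚ² = GM (2/rₚ − 1/a) = 3.986 × 10^16 × (4 × 10^-8 − 3.63636 × 10^-9) = 1.44945 × 10^9 m²/s²;  vₚ = 38071.7 m/s ≈ 38.07 km/s

Final answer:
(a) semi-latus rectum p = 90.91 Mm
(b) orbital period T = 1.661 days
(c) velocity at periapsis vₚ = 38.07 km/s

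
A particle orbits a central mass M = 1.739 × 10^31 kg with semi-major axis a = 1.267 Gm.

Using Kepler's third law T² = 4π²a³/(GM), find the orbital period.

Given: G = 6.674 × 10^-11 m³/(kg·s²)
M = 1.739 × 10^31 kg
GM = G × M = 6.674 × 10^-11 × 1.739 × 10^31 = 1.16061 × 10^21 m³/s²
a = 1.267 Gm = 1.267 × 10^9 m
a³ = 2.0339 × 10^27 m³
T = 2π √(a³/GM) = 2π √((2.0339 × 10^27) / (1.16061 × 10^21)) = 2π × 1323.8 s
T = 8317.67 s ≈ 2.31 hours

Final answer: 2.31 hours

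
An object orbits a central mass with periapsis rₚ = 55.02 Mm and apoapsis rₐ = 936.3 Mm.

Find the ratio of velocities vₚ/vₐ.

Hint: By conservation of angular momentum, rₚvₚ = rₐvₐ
rₚ = 55.02 Mm = 5.502 × 10^7 m
rₐ = 936.3 Mm = 9.363 × 10^8 m
rₚvₚ = rₐvₐ  ⇒  vₚ/vₐ = rₐ/rₚ
vₚ/vₐ = (9.363 × 10^8) / (5.502 × 10^7) = 17.0174

Final answer: vₚ/vₐ = 17.02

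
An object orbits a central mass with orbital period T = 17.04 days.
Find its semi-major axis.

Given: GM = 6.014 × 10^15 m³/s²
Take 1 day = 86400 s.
T = 17.04 days = 1.47226 × 10^6 s
GM = 6.014 × 10^15 m³/s²
Kepler's third law: a³ = GM T² / (4π²)
T² = 2.16754 × 10^12 s²
a³ = (6.014 × 10^15) × (2.16754 × 10^12) / (4π²) = 3.30195 × 10^26 m³
a = (a³)^(1/3) = 6.91178 × 10^8 m ≈ 6.912 × 10^8 m

Final answer: 6.912 × 10^8 m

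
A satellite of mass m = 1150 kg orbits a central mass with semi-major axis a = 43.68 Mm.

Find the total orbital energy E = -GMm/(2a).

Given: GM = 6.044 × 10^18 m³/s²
a = 43.68 Mm = 4.368 × 10^7 m
GM = 6.044 × 10^18 m³/s²
2a = 8.736 × 10^7 m
GMm = 6.044 × 10^18 × 1150 = 6.9506 × 10^21 m³·kg/s²
E = −GMm/(2a) = -7.95627 × 10^13 J ≈ -79.56 TJ

Final answer: -79.56 TJ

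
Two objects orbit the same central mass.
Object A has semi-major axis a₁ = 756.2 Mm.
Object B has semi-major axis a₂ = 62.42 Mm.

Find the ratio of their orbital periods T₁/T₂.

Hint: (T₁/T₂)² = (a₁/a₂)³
a₁ = 756.2 Mm = 7.562 × 10^8 m
a₂ = 62.42 Mm = 6.242 × 10^7 m
a₁/a₂ = 12.1147
T₁/T₂ = (a₁/a₂)^(3/2) = (12.1147)^1.5 = 42.1667

Final answer: T₁/T₂ = 42.17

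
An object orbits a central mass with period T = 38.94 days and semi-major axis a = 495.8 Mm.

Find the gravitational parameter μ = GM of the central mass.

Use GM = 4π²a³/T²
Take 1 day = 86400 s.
T = 38.94 days = 3.36442 × 10^6 s
a = 495.8 Mm = 4.958 × 10^8 m
a³ = 1.21876 × 10^26 m³
T² = 1.13193 × 10^13 s²
GM = 4π² × (1.21876 × 10^26) / (1.13193 × 10^13) = 4.25069 × 10^14 m³/s²
GM ≈ 4.251 × 10^14 m³/s²

Final answer: GM = 4.251 × 10^14 m³/s²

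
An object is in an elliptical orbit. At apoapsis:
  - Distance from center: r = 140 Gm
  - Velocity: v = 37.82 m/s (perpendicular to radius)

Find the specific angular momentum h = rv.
r = 140 Gm = 1.4 × 10^11 m
v = 37.82 m/s
h = rv = 1.4 × 10^11 × 37.82 = 5.2948 × 10^12 m²/s ≈ 5.295 × 10^12 m²/s

Final answer: h = 5.295 × 10^12 m²/s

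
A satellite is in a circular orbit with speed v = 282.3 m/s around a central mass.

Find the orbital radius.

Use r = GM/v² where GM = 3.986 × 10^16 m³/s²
v = 282.3 m/s
GM = 3.986 × 10^16 m³/s²
v² = 79693.3 m²/s²
r = GM/v² = (3.986 × 10^16) / 79693.3 = 5.00168 × 10^11 m ≈ 500.2 Gm

Final answer: 500.2 Gm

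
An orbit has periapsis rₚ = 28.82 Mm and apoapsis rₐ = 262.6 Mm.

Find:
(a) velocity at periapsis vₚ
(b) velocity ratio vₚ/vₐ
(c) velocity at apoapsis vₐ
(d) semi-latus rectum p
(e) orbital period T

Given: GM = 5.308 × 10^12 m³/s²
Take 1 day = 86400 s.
rₚ = 28.82 Mm = 2.882 × 10^7 m
rₐ = 262.6 Mm = 2.626 × 10^8 m
GM = 5.308 × 10^12 m³/s²
a = (rₚ + rₐ)/2 = 1.4571 × 10^8 m
e = (rₐ − rₚ)/(rₐ + rₚ) = (2.3378 × 10^8) / (2.9142 × 10^8) = 0.80221
(a) vₚ² = GM (2/rₚ − 1/a) = 5.308 × 10^12 × (6.93963 × 10^-8 − 6.86295 × 10^-9) = 331927 m²/s²;  vₚ = 576.131 m/s ≈ 576.1 m/s
(b) vₚ/vₐ = rₐ/rₚ (angular momentum) = (2.626 × 10^8) / (2.882 × 10^7) = 9.11173 ≈ 9.112
(c) vₐ² = GM (2/rₐ − 1/a) = 5.308 × 10^12 × (7.61615 × 10^-9 − 6.86295 × 10^-9) = 3997.98 m²/s²;  vₐ = 63.2296 m/s ≈ 63.23 m/s
(d) 1 − e² = 0.356459;  p = a(1 − e²) = 1.4571 × 10^8 × 0.356459 = 5.19397 × 10^7 m ≈ 51.94 Mm
(e) a³ = 3.09363 × 10^24 m³;  T = 2π √(a³/GM) = 2π × 763429 s = 4.79677 × 10^6 s ≈ 55.52 days

Final answer:
(a) velocity at periapsis vₚ = 576.1 m/s
(b) velocity ratio vₚ/vₐ = 9.112
(c) velocity at apoapsis vₐ = 63.23 m/s
(d) semi-latus rectum p = 51.94 Mm
(e) orbital period T = 55.52 days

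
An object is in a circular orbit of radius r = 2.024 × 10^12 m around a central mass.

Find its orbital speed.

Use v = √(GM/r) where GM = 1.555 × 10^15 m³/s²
r = 2.024 × 10^12 m
GM = 1.555 × 10^15 m³/s²
GM/r = (1.555 × 10^15) / (2.024 × 10^12) = 768.281 m²/s²
v = √(GM/r) = 27.7179 m/s ≈ 27.72 m/s

Final answer: 27.72 m/s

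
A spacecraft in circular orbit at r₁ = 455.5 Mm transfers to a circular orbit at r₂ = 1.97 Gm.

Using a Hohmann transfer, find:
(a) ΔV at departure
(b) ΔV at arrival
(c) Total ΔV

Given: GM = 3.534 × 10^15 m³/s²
r₁ = 455.5 Mm = 4.555 × 10^8 m
r₂ = 1.97 Gm = 1.97 × 10^9 m
GM = 3.534 × 10^15 m³/s²
Transfer ellipse: a_t = (r₁ + r₂)/2 = 1.21275 × 10^9 m
Circular speed at r₁: v₁ = √(GM/r₁) = 2785.41 m/s
Transfer speed at r₁ (periapsis): v₁ₜ = √(GM(2/r₁ − 1/a_t)) = 3550.07 m/s
(a) ΔV₁ = v₁ₜ − v₁ = 764.657 m/s ≈ 764.7 m/s
Circular speed at r₂: v₂ = √(GM/r₂) = 1339.37 m/s
Transfer speed at r₂ (apoapsis): v₂ₜ = √(GM(2/r₂ − 1/a_t)) = 820.84 m/s
(b) ΔV₂ = v₂ − v₂ₜ = 518.528 m/s ≈ 518.5 m/s
(c) ΔV_total = ΔV₁ + ΔV₂ = 1283.19 m/s ≈ 1.283 km/s

Final answer:
(a) ΔV₁ = 764.7 m/s
(b) ΔV₂ = 518.5 m/s
(c) ΔV_total = 1.283 km/s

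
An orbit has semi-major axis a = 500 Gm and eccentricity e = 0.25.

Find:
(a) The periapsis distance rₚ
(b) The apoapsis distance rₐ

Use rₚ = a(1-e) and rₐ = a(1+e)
a = 500 Gm = 5 × 10^11 m
e = 0.25:  1 − e = 0.75,  1 + e = 1.25
(a) rₚ = a(1 − e) = 5 × 10^11 m × 0.75 = 3.75 × 10^11 m ≈ 375 Gm
(b) rₐ = a(1 + e) = 5 × 10^11 m × 1.25 = 6.25 × 10^11 m ≈ 625 Gm

Final answer:
(a) rₚ = 375 Gm
(b) rₐ = 625 Gm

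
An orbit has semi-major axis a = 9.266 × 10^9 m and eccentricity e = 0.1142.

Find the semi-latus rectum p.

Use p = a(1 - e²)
a = 9.266 × 10^9 m
e = 0.1142,  e² = 0.0130416,  1 − e² = 0.986958
p = a(1 − e²) = 9.266 × 10^9 m × 0.986958 = 9.14516 × 10^9 m ≈ 9.145 × 10^9 m

Final answer: p = 9.145 × 10^9 m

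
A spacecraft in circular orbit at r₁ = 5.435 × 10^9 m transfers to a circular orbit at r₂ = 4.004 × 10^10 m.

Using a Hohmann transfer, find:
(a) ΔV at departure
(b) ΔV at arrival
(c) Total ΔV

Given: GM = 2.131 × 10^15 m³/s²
r₁ = 5.435 × 10^9 m
r₂ = 4.004 × 10^10 m
GM = 2.131 × 10^15 m³/s²
Transfer ellipse: a_t = (r₁ + r₂)/2 = 2.27375 × 10^10 m
Circular speed at r₁: v₁ = √(GM/r₁) = 626.17 m/s
Transfer speed at r₁ (periapsis): v₁ₜ = √(GM(2/r₁ − 1/a_t)) = 830.936 m/s
(a) ΔV₁ = v₁ₜ − v₁ = 204.767 m/s ≈ 204.8 m/s
Circular speed at r₂: v₂ = √(GM/r₂) = 230.698 m/s
Transfer speed at r₂ (apoapsis): v₂ₜ = √(GM(2/r₂ − 1/a_t)) = 112.791 m/s
(b) ΔV₂ = v₂ − v₂ₜ = 117.908 m/s ≈ 117.9 m/s
(c) ΔV_total = ΔV₁ + ΔV₂ = 322.674 m/s ≈ 322.7 m/s

Final answer:
(a) ΔV₁ = 204.8 m/s
(b) ΔV₂ = 117.9 m/s
(c) ΔV_total = 322.7 m/s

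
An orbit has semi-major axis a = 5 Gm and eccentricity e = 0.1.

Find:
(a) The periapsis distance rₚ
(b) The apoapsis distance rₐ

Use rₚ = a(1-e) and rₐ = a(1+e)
a = 5 Gm = 5 × 10^9 m
e = 0.1:  1 − e = 0.9,  1 + e = 1.1
(a) rₚ = a(1 − e) = 5 × 10^9 m × 0.9 = 4.5 × 10^9 m ≈ 4.5 Gm
(b) rₐ = a(1 + e) = 5 × 10^9 m × 1.1 = 5.5 × 10^9 m ≈ 5.5 Gm

Final answer:
(a) rₚ = 4.5 Gm
(b) rₐ = 5.5 Gm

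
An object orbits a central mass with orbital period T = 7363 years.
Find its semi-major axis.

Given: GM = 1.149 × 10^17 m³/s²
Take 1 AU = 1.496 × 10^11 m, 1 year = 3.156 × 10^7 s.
T = 7363 years = 2.32376 × 10^11 s
GM = 1.149 × 10^17 m³/s²
Kepler's third law: a³ = GM T² / (4π²)
T² = 5.39987 × 10^22 s²
a³ = (1.149 × 10^17) × (5.39987 × 10^22) / (4π²) = 1.57161 × 10^38 m³
a = (a³)^(1/3) = 5.39653 × 10^12 m ≈ 36.07 AU

Final answer: 36.07 AU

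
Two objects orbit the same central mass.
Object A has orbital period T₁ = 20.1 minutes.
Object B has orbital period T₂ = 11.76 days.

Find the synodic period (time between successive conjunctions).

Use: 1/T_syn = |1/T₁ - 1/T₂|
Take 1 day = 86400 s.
T₁ = 20.1 minutes = 1206 s
T₂ = 11.76 days = 1.01606 × 10^6 s
1/T₁ = 0.000829187 s⁻¹
1/T₂ = 9.8419 × 10^-7 s⁻¹
|1/T₁ − 1/T₂| = 0.000828203 s⁻¹
T_syn = 1 / |1/T₁ − 1/T₂| = 1207.43 s ≈ 20.12 minutes

Final answer: T_syn = 20.12 minutes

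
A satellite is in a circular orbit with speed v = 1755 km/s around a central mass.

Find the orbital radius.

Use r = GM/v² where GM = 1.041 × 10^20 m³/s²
v = 1755 km/s = 1.755 × 10^6 m/s
GM = 1.041 × 10^20 m³/s²
v² = 3.08002 × 10^12 m²/s²
r = GM/v² = (1.041 × 10^20) / (3.08002 × 10^12) = 3.37984 × 10^7 m ≈ 33.8 Mm

Final answer: 33.8 Mm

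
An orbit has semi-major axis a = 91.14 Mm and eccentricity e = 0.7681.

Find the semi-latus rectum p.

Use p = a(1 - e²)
a = 91.14 Mm = 9.114 × 10^7 m
e = 0.7681,  e² = 0.589978,  1 − e² = 0.410022
p = a(1 − e²) = 9.114 × 10^7 m × 0.410022 = 3.73694 × 10^7 m ≈ 37.37 Mm

Final answer: p = 37.37 Mm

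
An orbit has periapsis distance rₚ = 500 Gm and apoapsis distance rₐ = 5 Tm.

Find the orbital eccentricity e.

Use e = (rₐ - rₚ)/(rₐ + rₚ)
rₚ = 500 Gm = 5 × 10^11 m
rₐ = 5 Tm = 5 × 10^12 m
rₐ − rₚ = 4.5 × 10^12 m
rₐ + rₚ = 5.5 × 10^12 m
e = (rₐ − rₚ)/(rₐ + rₚ) = 0.818182

Final answer: e = 0.8182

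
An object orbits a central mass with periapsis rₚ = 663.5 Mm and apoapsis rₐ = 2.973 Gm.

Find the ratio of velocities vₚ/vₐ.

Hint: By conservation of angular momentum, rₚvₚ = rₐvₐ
rₚ = 663.5 Mm = 6.635 × 10^8 m
rₐ = 2.973 Gm = 2.973 × 10^9 m
rₚvₚ = rₐvₐ  ⇒  vₚ/vₐ = rₐ/rₚ
vₚ/vₐ = (2.973 × 10^9) / (6.635 × 10^8) = 4.48078

Final answer: vₚ/vₐ = 4.481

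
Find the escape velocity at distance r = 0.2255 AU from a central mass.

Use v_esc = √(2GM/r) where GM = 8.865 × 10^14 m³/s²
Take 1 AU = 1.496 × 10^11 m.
r = 0.2255 AU = 3.37348 × 10^10 m
GM = 8.865 × 10^14 m³/s²
2GM/r = 2 × (8.865 × 10^14) / (3.37348 × 10^10) = 52557 m²/s²
v_esc = √(2GM/r) = 229.253 m/s ≈ 229.3 m/s

Final answer: 229.3 m/s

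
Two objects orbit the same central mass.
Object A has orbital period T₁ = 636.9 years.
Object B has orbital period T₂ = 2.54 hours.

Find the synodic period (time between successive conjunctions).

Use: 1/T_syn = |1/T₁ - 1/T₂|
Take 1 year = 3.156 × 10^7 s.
T₁ = 636.9 years = 2.01006 × 10^10 s
T₂ = 2.54 hours = 9144 s
1/T₁ = 4.97498 × 10^-11 s⁻¹
1/T₂ = 0.000109361 s⁻¹
|1/T₁ − 1/T₂| = 0.000109361 s⁻¹
T_syn = 1 / |1/T₁ − 1/T₂| = 9144 s ≈ 2.54 hours

Final answer: T_syn = 2.54 hours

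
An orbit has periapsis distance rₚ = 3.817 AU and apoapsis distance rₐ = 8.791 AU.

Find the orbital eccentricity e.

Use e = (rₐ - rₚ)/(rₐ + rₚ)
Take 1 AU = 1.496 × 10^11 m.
rₚ = 3.817 AU = 5.71023 × 10^11 m
rₐ = 8.791 AU = 1.31513 × 10^12 m
rₐ − rₚ = 7.4411 × 10^11 m
rₐ + rₚ = 1.88616 × 10^12 m
e = (rₐ − rₚ)/(rₐ + rₚ) = 0.394511

Final answer: e = 0.3945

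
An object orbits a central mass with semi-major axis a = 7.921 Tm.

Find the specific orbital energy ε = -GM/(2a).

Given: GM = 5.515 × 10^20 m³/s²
a = 7.921 Tm = 7.921 × 10^12 m
GM = 5.515 × 10^20 m³/s²
2a = 1.5842 × 10^13 m
ε = −GM/(2a) = -3.48125 × 10^7 J/kg ≈ -34.81 MJ/kg

Final answer: -34.81 MJ/kg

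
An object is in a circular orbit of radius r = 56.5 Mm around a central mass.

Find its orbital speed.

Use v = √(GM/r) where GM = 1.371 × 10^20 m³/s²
r = 56.5 Mm = 5.65 × 10^7 m
GM = 1.371 × 10^20 m³/s²
GM/r = (1.371 × 10^20) / (5.65 × 10^7) = 2.42655 × 10^12 m²/s²
v = √(GM/r) = 1.55774 × 10^6 m/s ≈ 1558 km/s

Final answer: 1558 km/s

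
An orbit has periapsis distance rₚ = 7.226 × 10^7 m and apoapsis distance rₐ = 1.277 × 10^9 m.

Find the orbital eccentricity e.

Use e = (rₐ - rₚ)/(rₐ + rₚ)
rₚ = 7.226 × 10^7 m
rₐ = 1.277 × 10^9 m
rₐ − rₚ = 1.20474 × 10^9 m
rₐ + rₚ = 1.34926 × 10^9 m
e = (rₐ − rₚ)/(rₐ + rₚ) = 0.892889

Final answer: e = 0.8929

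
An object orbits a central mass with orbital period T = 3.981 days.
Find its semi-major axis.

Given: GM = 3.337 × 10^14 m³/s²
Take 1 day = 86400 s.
T = 3.981 days = 343958 s
GM = 3.337 × 10^14 m³/s²
Kepler's third law: a³ = GM T² / (4π²)
T² = 1.18307 × 10^11 s²
a³ = (3.337 × 10^14) × (1.18307 × 10^11) / (4π²) = 1.00002 × 10^24 m³
a = (a³)^(1/3) = 1.00001 × 10^8 m ≈ 100 Mm

Final answer: 100 Mm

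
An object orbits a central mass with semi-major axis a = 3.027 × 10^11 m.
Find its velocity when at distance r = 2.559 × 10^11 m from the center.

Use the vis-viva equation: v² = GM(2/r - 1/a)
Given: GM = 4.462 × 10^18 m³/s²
a = 3.027 × 10^11 m
r = 2.559 × 10^11 m
GM = 4.462 × 10^18 m³/s²
2/r − 1/a = 7.81555 × 10^-12 − 3.3036 × 10^-12 = 4.51195 × 10^-12 m⁻¹
v² = GM (2/r − 1/a) = 2.01323 × 10^7 m²/s²
v = 4486.91 m/s ≈ 4.487 km/s

Final answer: 4.487 km/s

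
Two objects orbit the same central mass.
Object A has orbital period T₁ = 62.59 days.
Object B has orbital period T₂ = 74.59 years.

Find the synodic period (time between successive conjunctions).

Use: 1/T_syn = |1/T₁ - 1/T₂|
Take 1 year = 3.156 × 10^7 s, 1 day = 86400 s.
T₁ = 62.59 days = 5.40778 × 10^6 s
T₂ = 74.59 years = 2.35406 × 10^9 s
1/T₁ = 1.84919 × 10^-7 s⁻¹
1/T₂ = 4.24798 × 10^-10 s⁻¹
|1/T₁ − 1/T₂| = 1.84494 × 10^-7 s⁻¹
T_syn = 1 / |1/T₁ − 1/T₂| = 5.42023 × 10^6 s ≈ 62.73 days

Final answer: T_syn = 62.73 days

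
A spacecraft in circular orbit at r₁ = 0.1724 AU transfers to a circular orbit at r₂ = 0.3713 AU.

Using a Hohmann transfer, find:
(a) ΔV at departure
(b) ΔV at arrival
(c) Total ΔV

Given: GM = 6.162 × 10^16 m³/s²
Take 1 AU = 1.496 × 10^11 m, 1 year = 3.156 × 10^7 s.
r₁ = 0.1724 AU = 2.5791 × 10^10 m
r₂ = 0.3713 AU = 5.55465 × 10^10 m
GM = 6.162 × 10^16 m³/s²
Transfer ellipse: a_t = (r₁ + r₂)/2 = 4.06688 × 10^10 m
Circular speed at r₁: v₁ = √(GM/r₁) = 1545.7 m/s
Transfer speed at r₁ (periapsis): v₁ₜ = √(GM(2/r₁ − 1/a_t)) = 1806.44 m/s
(a) ΔV₁ = v₁ₜ − v₁ = 260.739 m/s ≈ 260.7 m/s
Circular speed at r₂: v₂ = √(GM/r₂) = 1053.25 m/s
Transfer speed at r₂ (apoapsis): v₂ₜ = √(GM(2/r₂ − 1/a_t)) = 838.758 m/s
(b) ΔV₂ = v₂ − v₂ₜ = 214.495 m/s ≈ 214.5 m/s
(c) ΔV_total = ΔV₁ + ΔV₂ = 475.233 m/s ≈ 0.1003 AU/year

Final answer:
(a) ΔV₁ = 260.7 m/s
(b) ΔV₂ = 214.5 m/s
(c) ΔV_total = 0.1003 AU/year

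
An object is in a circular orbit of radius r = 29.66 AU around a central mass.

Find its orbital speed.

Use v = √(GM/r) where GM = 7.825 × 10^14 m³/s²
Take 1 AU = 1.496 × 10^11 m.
r = 29.66 AU = 4.43714 × 10^12 m
GM = 7.825 × 10^14 m³/s²
GM/r = (7.825 × 10^14) / (4.43714 × 10^12) = 176.352 m²/s²
v = √(GM/r) = 13.2798 m/s ≈ 13.28 m/s

Final answer: 13.28 m/s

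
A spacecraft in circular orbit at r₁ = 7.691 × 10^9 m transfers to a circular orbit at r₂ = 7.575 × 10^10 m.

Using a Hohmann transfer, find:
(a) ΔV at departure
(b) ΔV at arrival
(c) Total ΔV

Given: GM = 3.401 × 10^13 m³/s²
r₁ = 7.691 × 10^9 m
r₂ = 7.575 × 10^10 m
GM = 3.401 × 10^13 m³/s²
Transfer ellipse: a_t = (r₁ + r₂)/2 = 4.17205 × 10^10 m
Circular speed at r₁: v₁ = √(GM/r₁) = 66.4985 m/s
Transfer speed at r₁ (periapsis): v₁ₜ = √(GM(2/r₁ − 1/a_t)) = 89.6042 m/s
(a) ΔV₁ = v₁ₜ − v₁ = 23.1057 m/s ≈ 23.11 m/s
Circular speed at r₂: v₂ = √(GM/r₂) = 21.1891 m/s
Transfer speed at r₂ (apoapsis): v₂ₜ = √(GM(2/r₂ − 1/a_t)) = 9.09764 m/s
(b) ΔV₂ = v₂ − v₂ₜ = 12.0914 m/s ≈ 12.09 m/s
(c) ΔV_total = ΔV₁ + ΔV₂ = 35.1972 m/s ≈ 35.2 m/s

Final answer:
(a) ΔV₁ = 23.11 m/s
(b) ΔV₂ = 12.09 m/s
(c) ΔV_total = 35.2 m/s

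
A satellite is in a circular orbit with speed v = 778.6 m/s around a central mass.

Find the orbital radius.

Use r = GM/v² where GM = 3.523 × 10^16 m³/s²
v = 778.6 m/s
GM = 3.523 × 10^16 m³/s²
v² = 606218 m²/s²
r = GM/v² = (3.523 × 10^16) / 606218 = 5.81144 × 10^10 m ≈ 5.811 × 10^10 m

Final answer: 5.811 × 10^10 m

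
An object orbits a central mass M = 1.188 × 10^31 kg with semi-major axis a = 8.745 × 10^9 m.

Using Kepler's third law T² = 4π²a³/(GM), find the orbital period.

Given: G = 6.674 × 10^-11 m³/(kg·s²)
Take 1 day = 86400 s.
M = 1.188 × 10^31 kg
GM = G × M = 6.674 × 10^-11 × 1.188 × 10^31 = 7.92871 × 10^20 m³/s²
a = 8.745 × 10^9 m
a³ = 6.68774 × 10^29 m³
T = 2π √(a³/GM) = 2π √((6.68774 × 10^29) / (7.92871 × 10^20)) = 2π × 29042.8 s
T = 182481 s ≈ 2.112 days

Final answer: 2.112 days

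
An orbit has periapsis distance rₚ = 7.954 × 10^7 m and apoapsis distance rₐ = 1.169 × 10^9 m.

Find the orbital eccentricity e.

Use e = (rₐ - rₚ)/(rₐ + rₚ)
rₚ = 7.954 × 10^7 m
rₐ = 1.169 × 10^9 m
rₐ − rₚ = 1.08946 × 10^9 m
rₐ + rₚ = 1.24854 × 10^9 m
e = (rₐ − rₚ)/(rₐ + rₚ) = 0.872587

Final answer: e = 0.8726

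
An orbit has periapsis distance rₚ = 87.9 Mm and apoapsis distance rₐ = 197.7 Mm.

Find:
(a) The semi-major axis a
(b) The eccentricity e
rₚ = 87.9 Mm = 8.79 × 10^7 m
rₐ = 197.7 Mm = 1.977 × 10^8 m
(a) a = (rₚ + rₐ)/2 = 1.428 × 10^8 m ≈ 142.8 Mm
(b) e = (rₐ − rₚ)/(rₐ + rₚ) = (1.098 × 10^8) / (2.856 × 10^8) = 0.384454

Final answer:
(a) a = 142.8 Mm
(b) e = 0.3845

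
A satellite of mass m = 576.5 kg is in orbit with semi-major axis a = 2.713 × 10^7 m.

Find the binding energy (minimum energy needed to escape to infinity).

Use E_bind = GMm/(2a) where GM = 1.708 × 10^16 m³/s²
a = 2.713 × 10^7 m
GM = 1.708 × 10^16 m³/s²
m = 576.5 kg
GMm = 1.708 × 10^16 × 576.5 = 9.84662 × 10^18 m³·kg/s²
2a = 5.426 × 10^7 m
E_bind = GMm/(2a) = 1.81471 × 10^11 J ≈ 181.5 GJ

Final answer: 181.5 GJ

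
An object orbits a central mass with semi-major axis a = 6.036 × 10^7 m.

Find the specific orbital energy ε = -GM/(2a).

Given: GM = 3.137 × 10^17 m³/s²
a = 6.036 × 10^7 m
GM = 3.137 × 10^17 m³/s²
2a = 1.2072 × 10^8 m
ε = −GM/(2a) = -2.59858 × 10^9 J/kg ≈ -2.599 GJ/kg

Final answer: -2.599 GJ/kg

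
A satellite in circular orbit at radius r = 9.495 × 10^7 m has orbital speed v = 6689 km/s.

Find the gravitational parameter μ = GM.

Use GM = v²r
r = 9.495 × 10^7 m
v = 6689 km/s = 6.689 × 10^6 m/s
v² = 4.47427 × 10^13 m²/s²
GM = v²r = 4.47427 × 10^13 × 9.495 × 10^7 = 4.24832 × 10^21 m³/s²
GM ≈ 4.248 × 10^21 m³/s²

Final answer: GM = 4.248 × 10^21 m³/s²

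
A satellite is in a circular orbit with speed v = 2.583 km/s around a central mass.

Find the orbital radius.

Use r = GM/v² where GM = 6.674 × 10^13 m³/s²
v = 2.583 km/s = 2583 m/s
GM = 6.674 × 10^13 m³/s²
v² = 6.67189 × 10^6 m²/s²
r = GM/v² = (6.674 × 10^13) / (6.67189 × 10^6) = 1.00032 × 10^7 m ≈ 10 Mm

Final answer: 10 Mm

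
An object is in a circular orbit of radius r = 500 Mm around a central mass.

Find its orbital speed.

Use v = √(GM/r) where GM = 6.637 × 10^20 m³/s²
r = 500 Mm = 5 × 10^8 m
GM = 6.637 × 10^20 m³/s²
GM/r = (6.637 × 10^20) / (5 × 10^8) = 1.3274 × 10^12 m²/s²
v = √(GM/r) = 1.15213 × 10^6 m/s ≈ 1152 km/s

Final answer: 1152 km/s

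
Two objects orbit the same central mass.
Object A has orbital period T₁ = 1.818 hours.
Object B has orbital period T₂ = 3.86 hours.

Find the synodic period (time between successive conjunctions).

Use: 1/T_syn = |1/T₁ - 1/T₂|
T₁ = 1.818 hours = 6544.8 s
T₂ = 3.86 hours = 13896 s
1/T₁ = 0.000152793 s⁻¹
1/T₂ = 7.19632 × 10^-5 s⁻¹
|1/T₁ − 1/T₂| = 8.08299 × 10^-5 s⁻¹
T_syn = 1 / |1/T₁ − 1/T₂| = 12371.7 s ≈ 3.437 hours

Final answer: T_syn = 3.437 hours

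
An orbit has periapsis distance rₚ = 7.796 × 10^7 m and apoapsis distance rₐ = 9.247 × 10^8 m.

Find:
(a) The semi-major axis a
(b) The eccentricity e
rₚ = 7.796 × 10^7 m
rₐ = 9.247 × 10^8 m
(a) a = (rₚ + rₐ)/2 = 5.0133 × 10^8 m ≈ 5.013 × 10^8 m
(b) e = (rₐ − rₚ)/(rₐ + rₚ) = (8.4674 × 10^8) / (1.00266 × 10^9) = 0.844494

Final answer:
(a) a = 5.013 × 10^8 m
(b) e = 0.8445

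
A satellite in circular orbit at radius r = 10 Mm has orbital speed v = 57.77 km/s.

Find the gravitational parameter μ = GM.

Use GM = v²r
r = 10 Mm = 1 × 10^7 m
v = 57.77 km/s = 57770 m/s
v² = 3.33737 × 10^9 m²/s²
GM = v²r = 3.33737 × 10^9 × 1 × 10^7 = 3.33737 × 10^16 m³/s²
GM ≈ 3.337 × 10^16 m³/s²

Final answer: GM = 3.337 × 10^16 m³/s²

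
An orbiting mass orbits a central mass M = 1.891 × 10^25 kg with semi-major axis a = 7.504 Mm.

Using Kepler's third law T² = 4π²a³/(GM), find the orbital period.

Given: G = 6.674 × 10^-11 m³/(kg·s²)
M = 1.891 × 10^25 kg
GM = G × M = 6.674 × 10^-11 × 1.891 × 10^25 = 1.26205 × 10^15 m³/s²
a = 7.504 Mm = 7.504 × 10^6 m
a³ = 4.2255 × 10^20 m³
T = 2π √(a³/GM) = 2π √((4.2255 × 10^20) / (1.26205 × 10^15)) = 2π × 578.629 s
T = 3635.63 s ≈ 1.01 hours

Final answer: 1.01 hours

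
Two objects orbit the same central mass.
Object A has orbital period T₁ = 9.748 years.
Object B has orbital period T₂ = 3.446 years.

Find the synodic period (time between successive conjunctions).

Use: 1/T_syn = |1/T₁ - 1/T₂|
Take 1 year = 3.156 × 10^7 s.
T₁ = 9.748 years = 3.07647 × 10^8 s
T₂ = 3.446 years = 1.08756 × 10^8 s
1/T₁ = 3.25048 × 10^-9 s⁻¹
1/T₂ = 9.19492 × 10^-9 s⁻¹
|1/T₁ − 1/T₂| = 5.94444 × 10^-9 s⁻¹
T_syn = 1 / |1/T₁ − 1/T₂| = 1.68225 × 10^8 s ≈ 5.33 years

Final answer: T_syn = 5.33 years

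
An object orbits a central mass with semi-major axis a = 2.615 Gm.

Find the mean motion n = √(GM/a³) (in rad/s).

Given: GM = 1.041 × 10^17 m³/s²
a = 2.615 Gm = 2.615 × 10^9 m
GM = 1.041 × 10^17 m³/s²
a³ = 1.7882 × 10^28 m³
GM/a³ = (1.041 × 10^17) / (1.7882 × 10^28) = 5.82151 × 10^-12 s⁻²
n = √(GM/a³) = 2.41278 × 10^-6 rad/s ≈ 2.413 × 10^-6 rad/s

Final answer: n = 2.413 × 10^-6 rad/s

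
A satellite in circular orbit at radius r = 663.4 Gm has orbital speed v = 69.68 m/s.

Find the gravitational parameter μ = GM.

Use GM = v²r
r = 663.4 Gm = 6.634 × 10^11 m
v = 69.68 m/s
v² = 4855.3 m²/s²
GM = v²r = 4855.3 × 6.634 × 10^11 = 3.22101 × 10^15 m³/s²
GM ≈ 3.221 × 10^15 m³/s²

Final answer: GM = 3.221 × 10^15 m³/s²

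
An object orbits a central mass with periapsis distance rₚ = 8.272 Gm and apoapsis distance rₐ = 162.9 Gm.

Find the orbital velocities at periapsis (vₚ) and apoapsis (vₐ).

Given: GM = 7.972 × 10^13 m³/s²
rₚ = 8.272 Gm = 8.272 × 10^9 m
rₐ = 162.9 Gm = 1.629 × 10^11 m
GM = 7.972 × 10^13 m³/s²
a = (rₚ + rₐ)/2 = 8.5586 × 10^10 m
Vis-viva: v² = GM (2/r − 1/a)
vₚ² = 7.972 × 10^13 × (2.41779 × 10^-10 − 1.16842 × 10^-11) = 18343.2 m²/s²
vₚ = 135.437 m/s ≈ 135.4 m/s
vₐ² = 7.972 × 10^13 × (1.22775 × 10^-11 − 1.16842 × 10^-11) = 47.2992 m²/s²
vₐ = 6.87744 m/s ≈ 6.877 m/s

Final answer: vₚ = 135.4 m/s, vₐ = 6.877 m/s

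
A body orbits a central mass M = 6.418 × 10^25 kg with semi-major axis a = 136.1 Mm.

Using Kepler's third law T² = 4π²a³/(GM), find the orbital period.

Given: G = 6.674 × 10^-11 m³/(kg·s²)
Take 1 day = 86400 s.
M = 6.418 × 10^25 kg
GM = G × M = 6.674 × 10^-11 × 6.418 × 10^25 = 4.28337 × 10^15 m³/s²
a = 136.1 Mm = 1.361 × 10^8 m
a³ = 2.52101 × 10^24 m³
T = 2π √(a³/GM) = 2π √((2.52101 × 10^24) / (4.28337 × 10^15)) = 2π × 24260.2 s
T = 152431 s ≈ 1.764 days

Final answer: 1.764 days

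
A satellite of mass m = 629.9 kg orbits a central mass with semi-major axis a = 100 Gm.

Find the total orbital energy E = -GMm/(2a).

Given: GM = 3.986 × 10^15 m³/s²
a = 100 Gm = 1 × 10^11 m
GM = 3.986 × 10^15 m³/s²
2a = 2 × 10^11 m
GMm = 3.986 × 10^15 × 629.9 = 2.51078 × 10^18 m³·kg/s²
E = −GMm/(2a) = -1.25539 × 10^7 J ≈ -12.55 MJ

Final answer: -12.55 MJ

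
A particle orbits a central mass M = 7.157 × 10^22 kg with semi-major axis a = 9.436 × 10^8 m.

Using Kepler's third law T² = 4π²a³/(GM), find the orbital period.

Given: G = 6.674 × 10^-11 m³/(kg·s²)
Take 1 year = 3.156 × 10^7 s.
M = 7.157 × 10^22 kg
GM = G × M = 6.674 × 10^-11 × 7.157 × 10^22 = 4.77658 × 10^12 m³/s²
a = 9.436 × 10^8 m
a³ = 8.40163 × 10^26 m³
T = 2π √(a³/GM) = 2π √((8.40163 × 10^26) / (4.77658 × 10^12)) = 2π × 1.32624 × 10^7 s
T = 8.33303 × 10^7 s ≈ 2.64 years

Final answer: 2.64 years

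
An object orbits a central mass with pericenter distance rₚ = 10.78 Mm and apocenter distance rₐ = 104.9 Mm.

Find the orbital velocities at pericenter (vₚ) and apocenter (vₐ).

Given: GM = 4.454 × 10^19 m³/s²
rₚ = 10.78 Mm = 1.078 × 10^7 m
rₐ = 104.9 Mm = 1.049 × 10^8 m
GM = 4.454 × 10^19 m³/s²
a = (rₚ + rₐ)/2 = 5.784 × 10^7 m
Vis-viva: v² = GM (2/r − 1/a)
vₚ² = 4.454 × 10^19 × (1.85529 × 10^-7 − 1.72891 × 10^-8) = 7.4934 × 10^12 m²/s²
vₚ = 2.73741 × 10^6 m/s ≈ 2737 km/s
vₐ² = 4.454 × 10^19 × (1.90658 × 10^-8 − 1.72891 × 10^-8) = 7.91344 × 10^10 m²/s²
vₐ = 281308 m/s ≈ 281.3 km/s

Final answer: vₚ = 2737 km/s, vₐ = 281.3 km/s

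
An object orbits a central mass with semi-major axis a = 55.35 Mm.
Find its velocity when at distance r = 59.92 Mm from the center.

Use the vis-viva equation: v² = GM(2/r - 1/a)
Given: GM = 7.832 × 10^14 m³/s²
a = 55.35 Mm = 5.535 × 10^7 m
r = 59.92 Mm = 5.992 × 10^7 m
GM = 7.832 × 10^14 m³/s²
2/r − 1/a = 3.33778 × 10^-8 − 1.80668 × 10^-8 = 1.5311 × 10^-8 m⁻¹
v² = GM (2/r − 1/a) = 1.19916 × 10^7 m²/s²
v = 3462.88 m/s ≈ 3.463 km/s

Final answer: 3.463 km/s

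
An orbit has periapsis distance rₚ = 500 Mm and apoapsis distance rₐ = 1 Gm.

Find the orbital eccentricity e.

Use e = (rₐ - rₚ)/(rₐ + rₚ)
rₚ = 500 Mm = 5 × 10^8 m
rₐ = 1 Gm = 1 × 10^9 m
rₐ − rₚ = 5 × 10^8 m
rₐ + rₚ = 1.5 × 10^9 m
e = (rₐ − rₚ)/(rₐ + rₚ) = 0.333333

Final answer: e = 0.3333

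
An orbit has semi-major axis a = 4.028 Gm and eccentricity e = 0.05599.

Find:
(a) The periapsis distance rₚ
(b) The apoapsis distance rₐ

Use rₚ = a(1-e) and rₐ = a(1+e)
a = 4.028 Gm = 4.028 × 10^9 m
e = 0.05599:  1 − e = 0.94401,  1 + e = 1.05599
(a) rₚ = a(1 − e) = 4.028 × 10^9 m × 0.94401 = 3.80247 × 10^9 m ≈ 3.802 Gm
(b) rₐ = a(1 + e) = 4.028 × 10^9 m × 1.05599 = 4.25353 × 10^9 m ≈ 4.254 Gm

Final answer:
(a) rₚ = 3.802 Gm
(b) rₐ = 4.254 Gm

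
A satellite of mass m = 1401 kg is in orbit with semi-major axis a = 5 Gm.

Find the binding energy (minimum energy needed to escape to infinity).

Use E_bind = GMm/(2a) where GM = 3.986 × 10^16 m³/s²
a = 5 Gm = 5 × 10^9 m
GM = 3.986 × 10^16 m³/s²
m = 1401 kg
GMm = 3.986 × 10^16 × 1401 = 5.58439 × 10^19 m³·kg/s²
2a = 1 × 10^10 m
E_bind = GMm/(2a) = 5.58439 × 10^9 J ≈ 5.584 GJ

Final answer: 5.584 GJ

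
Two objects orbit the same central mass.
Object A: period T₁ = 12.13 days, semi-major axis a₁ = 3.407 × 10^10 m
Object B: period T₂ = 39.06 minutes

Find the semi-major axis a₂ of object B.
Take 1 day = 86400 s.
T₁ = 12.13 days = 1.04803 × 10^6 s
T₂ = 39.06 minutes = 2343.6 s
a₁ = 3.407 × 10^10 m
Kepler's third law: (T₂/T₁)² = (a₂/a₁)³  ⇒  a₂ = a₁ (T₂/T₁)^(2/3)
T₂/T₁ = 0.00223619
(T₂/T₁)^(2/3) = 0.0171004
a₂ = 3.407 × 10^10 m × 0.0171004 = 5.8261 × 10^8 m ≈ 5.826 × 10^8 m

Final answer: a₂ = 5.826 × 10^8 m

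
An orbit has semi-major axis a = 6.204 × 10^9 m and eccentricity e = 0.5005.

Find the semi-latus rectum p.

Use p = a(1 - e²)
a = 6.204 × 10^9 m
e = 0.5005,  e² = 0.2505,  1 − e² = 0.7495
p = a(1 − e²) = 6.204 × 10^9 m × 0.7495 = 4.6499 × 10^9 m ≈ 4.65 × 10^9 m

Final answer: p = 4.65 × 10^9 m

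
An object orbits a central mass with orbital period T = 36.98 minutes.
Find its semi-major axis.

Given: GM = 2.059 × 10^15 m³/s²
T = 36.98 minutes = 2218.8 s
GM = 2.059 × 10^15 m³/s²
Kepler's third law: a³ = GM T² / (4π²)
T² = 4.92307 × 10^6 s²
a³ = (2.059 × 10^15) × (4.92307 × 10^6) / (4π²) = 2.56763 × 10^20 m³
a = (a³)^(1/3) = 6.35591 × 10^6 m ≈ 6.356 Mm

Final answer: 6.356 Mm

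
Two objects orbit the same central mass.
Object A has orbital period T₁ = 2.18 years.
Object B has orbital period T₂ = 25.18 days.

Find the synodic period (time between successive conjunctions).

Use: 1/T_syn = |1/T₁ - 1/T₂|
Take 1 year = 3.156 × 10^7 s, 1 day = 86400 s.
T₁ = 2.18 years = 6.88008 × 10^7 s
T₂ = 25.18 days = 2.17555 × 10^6 s
1/T₁ = 1.45347 × 10^-8 s⁻¹
1/T₂ = 4.59653 × 10^-7 s⁻¹
|1/T₁ − 1/T₂| = 4.45119 × 10^-7 s⁻¹
T_syn = 1 / |1/T₁ − 1/T₂| = 2.24659 × 10^6 s ≈ 26 days

Final answer: T_syn = 26 days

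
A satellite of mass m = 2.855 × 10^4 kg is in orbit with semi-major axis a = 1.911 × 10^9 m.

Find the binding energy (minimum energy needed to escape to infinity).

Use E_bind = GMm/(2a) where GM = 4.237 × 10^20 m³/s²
a = 1.911 × 10^9 m
GM = 4.237 × 10^20 m³/s²
m = 2.855 × 10^4 kg
GMm = 4.237 × 10^20 × 28550 = 1.20966 × 10^25 m³·kg/s²
2a = 3.822 × 10^9 m
E_bind = GMm/(2a) = 3.165 × 10^15 J ≈ 3.165 PJ

Final answer: 3.165 PJ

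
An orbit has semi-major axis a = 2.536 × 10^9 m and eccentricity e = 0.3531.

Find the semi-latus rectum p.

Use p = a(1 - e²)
a = 2.536 × 10^9 m
e = 0.3531,  e² = 0.12468,  1 − e² = 0.87532
p = a(1 − e²) = 2.536 × 10^9 m × 0.87532 = 2.21981 × 10^9 m ≈ 2.22 × 10^9 m

Final answer: p = 2.22 × 10^9 m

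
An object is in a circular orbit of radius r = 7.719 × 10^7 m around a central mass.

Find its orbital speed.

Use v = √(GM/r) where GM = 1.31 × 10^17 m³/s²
r = 7.719 × 10^7 m
GM = 1.31 × 10^17 m³/s²
GM/r = (1.31 × 10^17) / (7.719 × 10^7) = 1.69711 × 10^9 m²/s²
v = √(GM/r) = 41196 m/s ≈ 41.2 km/s

Final answer: 41.2 km/s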